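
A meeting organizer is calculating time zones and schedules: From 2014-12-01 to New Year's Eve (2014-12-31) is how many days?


Start: December 01, 2014
End: December 31, 2014
Days left in December: 30
Total: 30 days

30


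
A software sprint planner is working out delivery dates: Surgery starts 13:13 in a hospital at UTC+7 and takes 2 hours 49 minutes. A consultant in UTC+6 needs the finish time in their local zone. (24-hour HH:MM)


Start: 13:13 in UTC+7
Step 1 - add duration:
  minutes: 13 + 49 = 62 (carry 1h)
  hours: 13 + 2 + 1 = 16
  end in UTC+7: 16:02
Step 2 - convert UTC+7 -> UTC+6:
  offset difference: 6 - (7) = -1 hours
  16 + (-1) = 15 -> mod 24 = 15
Result: 15:02 in UTC+6

15:02


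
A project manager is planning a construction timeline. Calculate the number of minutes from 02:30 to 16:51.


Start time: 02:30 = 150 minutes from midnight
End time: 16:51 = 1011 minutes from midnight
Difference: 1011 - 150 = 861 minutes
That is 14 hours and 21 minutes

861


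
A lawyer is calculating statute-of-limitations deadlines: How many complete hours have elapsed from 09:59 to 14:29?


Start: 09:59
End: 14:29
Hour difference: 14 - 9 = 5 hours
Minute difference: 29 - 59 = -30 minutes
Total minutes: 270
Complete hours: 270 / 60 = 4 (remainder 30)

4


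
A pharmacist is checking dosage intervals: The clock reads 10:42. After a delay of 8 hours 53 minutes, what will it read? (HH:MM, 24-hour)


Start time: 10:42
Adding: 8 hours 53 minutes
Minutes: 42 + 53 = 95
Minute overflow: 95 >= 60, so carry 1 hour, minutes = 35
Hours: 10 + 8 + 1 = 19
Result: 19:35

19:35


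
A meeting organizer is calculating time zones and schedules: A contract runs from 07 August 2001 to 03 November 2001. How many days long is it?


Start date: 2001-08-07
End date: 2001-11-03
Aug 2001: +25 days
Sep 2001: +30 days
Oct 2001: +31 days
Nov 2001: +2 days
Total: 88 days

88


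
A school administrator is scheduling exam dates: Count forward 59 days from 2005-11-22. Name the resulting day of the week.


Start: 2005-11-22 (Tuesday)
Step 1 - find target date: add 59 days
  2005-11-22 + 59 days = 2006-01-20
Step 2 - day of week:
  59 mod 7 = 3
  Tuesday + 3 days -> Friday
Result: Friday (2006-01-20)

Friday


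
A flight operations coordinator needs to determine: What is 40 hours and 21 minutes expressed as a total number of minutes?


Hours: 40
Minutes: 21
Convert hours to minutes: 40 x 60 = 2400
Add remaining minutes: 2400 + 21 = 2421

2421


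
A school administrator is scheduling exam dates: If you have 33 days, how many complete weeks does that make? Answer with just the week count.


Total days: 33
Days per week: 7
Division: 33 / 7 = 4 remainder 5
Complete weeks: 4
Remaining days: 5

4


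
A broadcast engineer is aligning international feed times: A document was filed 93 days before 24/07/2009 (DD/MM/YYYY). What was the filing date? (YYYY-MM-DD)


Start: 2009-07-24
Subtracting 93 days
Days already passed in July: 24
After going back through July: 69 more days to subtract
June 2009: 30 days, 39 remaining
May 2009: 31 days, 8 remaining
April 2009 has 30 days, need 8
Result: 2009-04-22

2009-04-22


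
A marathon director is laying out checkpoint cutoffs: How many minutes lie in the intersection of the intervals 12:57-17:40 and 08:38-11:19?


Interval A: [777, 1060] minutes from midnight
Interval B: [518, 679] minutes from midnight
Overlap start = max(777, 518) = 777
Overlap end = min(1060, 679) = 679
End <= start, so the intervals do not overlap: 0 minutes

0


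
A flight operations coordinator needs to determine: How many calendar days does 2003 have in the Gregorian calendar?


Year: 2003
Check leap year rules:
Divisible by 4? No
2003 is not a leap year
Days: 365

365


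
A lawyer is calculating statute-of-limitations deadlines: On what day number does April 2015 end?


Month: April
Year: 2015
April is a 30-day month
Total: 30 days

30


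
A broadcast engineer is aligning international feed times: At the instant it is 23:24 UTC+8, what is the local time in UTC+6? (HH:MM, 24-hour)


Local time: 23:24 at UTC+8 (offset 8h)
Target zone: UTC+6 (offset 6h)
Difference: 6 - (8) = -2 hours
Calculation: 23 + (-2) = 21
Result: 21:24

21:24


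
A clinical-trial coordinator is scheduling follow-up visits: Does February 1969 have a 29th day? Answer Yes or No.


Year: 1969
Divisible by 4? 1969 / 4 = 492.25 -> No
Not divisible by 4, so NOT a leap year

No


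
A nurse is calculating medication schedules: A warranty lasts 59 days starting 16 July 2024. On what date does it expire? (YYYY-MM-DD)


Start: 2024-07-16
Adding 59 days
Days remaining in July: 15
After July: 44 days still to add
August 2024: 31 days, 13 remaining
September 2024 has 30 days, need 13
Result: 2024-09-13

2024-09-13


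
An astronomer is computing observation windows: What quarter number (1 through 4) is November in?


Month: November (month 11)
Q1: January-March (months 1-3)
Q2: April-June (months 4-6)
Q3: July-September (months 7-9)
Q4: October-December (months 10-12)
Month 11 falls in Q4

4


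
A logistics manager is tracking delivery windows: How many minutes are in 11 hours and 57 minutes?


Hours: 11
Extra minutes: 57
Minutes per hour: 60
Hours to minutes: 11 x 60 = 660
Total: 660 + 57 = 717

717


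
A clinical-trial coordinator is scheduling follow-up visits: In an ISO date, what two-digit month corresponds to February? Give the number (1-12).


Calendar month order:
1. January
2. February <--
3. March
February is month number 2

2


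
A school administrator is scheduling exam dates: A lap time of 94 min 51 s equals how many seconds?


Minutes: 94
Seconds: 51
Convert minutes to seconds: 94 x 60 = 5640
Add remaining seconds: 5640 + 51 = 5691

5691


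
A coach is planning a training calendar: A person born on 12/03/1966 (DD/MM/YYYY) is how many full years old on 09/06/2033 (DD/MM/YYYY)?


Birth: 1966-03-12
Reference: 2033-06-09
Year difference: 2033 - 1966 = 67
Has birthday (03-12) occurred by 06-09? Yes
Age in full years: 67

67


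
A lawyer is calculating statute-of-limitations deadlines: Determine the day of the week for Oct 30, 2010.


Date: 2010-10-30
January 1, 2010 is a Friday
Day of year: 303
Offset from Jan 1: 302 days
302 mod 7 = 1
Result: Saturday

Saturday


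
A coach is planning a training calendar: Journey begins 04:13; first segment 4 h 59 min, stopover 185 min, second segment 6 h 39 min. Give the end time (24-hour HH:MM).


Depart: 04:13
Leg 1: +299 min -> 09:12
Layover: +185 min -> 12:17
Leg 2: +399 min -> 18:56
Total travel: 883 minutes = 14h 43m
Arrival: 18:56

18:56


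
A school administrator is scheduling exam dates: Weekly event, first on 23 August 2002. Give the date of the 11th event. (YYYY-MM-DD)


First occurrence: 2002-08-23 (occurrence 1)
Each occurrence is 7 days after the previous.
Occurrence 11 is 10 weeks after the first.
10 weeks = 70 days
2002-08-23 + 70 days = 2002-11-01

2002-11-01


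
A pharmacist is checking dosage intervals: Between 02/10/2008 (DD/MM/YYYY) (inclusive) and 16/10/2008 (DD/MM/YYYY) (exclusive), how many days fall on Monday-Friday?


Start: 2008-10-02 (Thursday)
End (exclusive): 2008-10-16 (Thursday)
Total calendar days: 14
Full weeks: 14 // 7 = 2 -> 10 weekdays
Remaining 0 days starting on Thursday:
Total business days: 10 + 0 = 10

10


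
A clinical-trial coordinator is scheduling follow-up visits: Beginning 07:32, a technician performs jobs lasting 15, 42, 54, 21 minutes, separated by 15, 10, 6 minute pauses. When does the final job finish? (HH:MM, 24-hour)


Start: 07:32 = 452 min from midnight
  after task 1 (15 min): 07:47
  after break (15 min): 08:02
  after task 2 (42 min): 08:44
  after break (10 min): 08:54
  after task 3 (54 min): 09:48
  after break (6 min): 09:54
  after task 4 (21 min): 10:15
Total elapsed: 163 minutes
End time: 10:15

10:15


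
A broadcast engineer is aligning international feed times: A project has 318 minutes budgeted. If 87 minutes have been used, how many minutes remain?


Total budget: 318 minutes
Time used: 87 minutes
Remaining: 318 - 87 = 231 minutes
Percent used: 27.4%
Percent remaining: 72.6%

231


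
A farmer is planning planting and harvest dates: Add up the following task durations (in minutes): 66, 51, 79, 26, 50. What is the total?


Durations: 66, 51, 79, 26, 50
Running sum: 66
+ 51 = 117
+ 79 = 196
+ 26 = 222
+ 50 = 272
Total duration: 272 minutes
That is 4 hours and 32 minutes

272


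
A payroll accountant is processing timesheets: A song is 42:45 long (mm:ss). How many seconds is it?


Minutes: 42
Extra seconds: 45
Seconds per minute: 60
Minutes to seconds: 42 x 60 = 2520
Total: 2520 + 45 = 2565

2565


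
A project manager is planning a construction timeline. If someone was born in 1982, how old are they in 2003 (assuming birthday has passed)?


Birth year: 1982
Current year: 2003
Age = current year - birth year
Age = 2003 - 1982 = 21

21


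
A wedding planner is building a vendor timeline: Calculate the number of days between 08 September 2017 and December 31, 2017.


Start: September 08, 2017
End: December 31, 2017
Days left in September: 22
October: 31
November: 30
December: 31
Sum of remaining months: 92
Total: 22 + 92 = 114

114


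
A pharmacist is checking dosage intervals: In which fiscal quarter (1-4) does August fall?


Month: August (month 8)
Q1: January-March (months 1-3)
Q2: April-June (months 4-6)
Q3: July-September (months 7-9)
Q4: October-December (months 10-12)
Month 8 falls in Q3

3


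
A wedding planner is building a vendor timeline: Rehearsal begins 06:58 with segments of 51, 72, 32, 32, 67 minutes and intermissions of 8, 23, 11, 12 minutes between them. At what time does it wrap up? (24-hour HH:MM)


Start: 06:58 = 418 min from midnight
  after task 1 (51 min): 07:49
  after break (8 min): 07:57
  after task 2 (72 min): 09:09
  after break (23 min): 09:32
  after task 3 (32 min): 10:04
  after break (11 min): 10:15
  after task 4 (32 min): 10:47
  after break (12 min): 10:59
  after task 5 (67 min): 12:06
Total elapsed: 308 minutes
End time: 12:06

12:06


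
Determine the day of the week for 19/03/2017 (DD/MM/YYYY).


Date: 2017-03-19
January 1, 2017 is a Sunday
Day of year: 78
Offset from Jan 1: 77 days
77 mod 7 = 0
Result: Sunday

Sunday


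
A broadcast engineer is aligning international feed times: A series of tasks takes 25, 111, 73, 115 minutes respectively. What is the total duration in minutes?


Durations: 25, 111, 73, 115
Running sum: 25
+ 111 = 136
+ 73 = 209
+ 115 = 324
Total duration: 324 minutes
That is 5 hours and 24 minutes

324


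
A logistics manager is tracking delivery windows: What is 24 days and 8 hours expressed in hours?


Days: 24
Extra hours: 8
Hours per day: 24
Days to hours: 24 x 24 = 576
Total: 576 + 8 = 584

584


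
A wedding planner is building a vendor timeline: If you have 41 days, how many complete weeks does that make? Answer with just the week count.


Total days: 41
Days per week: 7
Division: 41 / 7 = 5 remainder 6
Complete weeks: 5
Remaining days: 6

5


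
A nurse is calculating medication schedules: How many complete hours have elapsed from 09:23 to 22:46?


Start: 09:23
End: 22:46
Hour difference: 22 - 9 = 13 hours
Minute difference: 46 - 23 = 23 minutes
Total minutes: 803
Complete hours: 803 / 60 = 13 (remainder 23)

13


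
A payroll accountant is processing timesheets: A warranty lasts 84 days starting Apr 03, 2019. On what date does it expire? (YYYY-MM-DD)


Start: 2019-04-03
Adding 84 days
Days remaining in April: 27
After April: 57 days still to add
May 2019: 31 days, 26 remaining
June 2019 has 30 days, need 26
Result: 2019-06-26

2019-06-26


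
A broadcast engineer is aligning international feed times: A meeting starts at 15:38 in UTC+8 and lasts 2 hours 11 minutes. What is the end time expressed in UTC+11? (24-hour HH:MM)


Start: 15:38 in UTC+8
Step 1 - add duration:
  minutes: 38 + 11 = 49
  hours: 15 + 2 + 0 = 17
  end in UTC+8: 17:49
Step 2 - convert UTC+8 -> UTC+11:
  offset difference: 11 - (8) = 3 hours
  17 + (3) = 20 -> mod 24 = 20
Result: 20:49 in UTC+11

20:49


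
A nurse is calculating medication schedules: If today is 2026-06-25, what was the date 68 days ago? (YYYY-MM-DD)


Start: 2026-06-25
Subtracting 68 days
Days already passed in June: 25
After going back through June: 43 more days to subtract
May 2026: 31 days, 12 remaining
April 2026 has 30 days, need 12
Result: 2026-04-18

2026-04-18


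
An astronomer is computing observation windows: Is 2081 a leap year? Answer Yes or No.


Year: 2081
Divisible by 4? 2081 / 4 = 520.25 -> No
Not divisible by 4, so NOT a leap year

No


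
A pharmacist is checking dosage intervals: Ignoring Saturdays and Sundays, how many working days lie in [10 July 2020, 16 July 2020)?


Start: 2020-07-10 (Friday)
End (exclusive): 2020-07-16 (Thursday)
Total calendar days: 6
Full weeks: 6 // 7 = 0 -> 0 weekdays
Remaining 6 days starting on Friday:
  Fri(w), Sat(-), Sun(-), Mon(w), Tue(w), Wed(w) -> 4 weekdays
Total business days: 0 + 4 = 4

4


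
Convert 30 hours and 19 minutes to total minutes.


Hours: 30
Minutes: 19
Convert hours to minutes: 30 x 60 = 1800
Add remaining minutes: 1800 + 19 = 1819

1819


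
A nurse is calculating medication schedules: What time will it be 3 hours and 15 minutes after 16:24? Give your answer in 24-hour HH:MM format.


Start time: 16:24
Adding: 3 hours 15 minutes
Minutes: 24 + 15 = 39
Hours: 16 + 3 + 0 = 19
Result: 19:39

19:39


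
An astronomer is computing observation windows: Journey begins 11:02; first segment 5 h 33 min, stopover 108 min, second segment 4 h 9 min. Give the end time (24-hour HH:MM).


Depart: 11:02
Leg 1: +333 min -> 16:35
Layover: +108 min -> 18:23
Leg 2: +249 min -> 22:32
Total travel: 690 minutes = 11h 30m
Arrival: 22:32

22:32


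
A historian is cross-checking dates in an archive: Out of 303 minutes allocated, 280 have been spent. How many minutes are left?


Total budget: 303 minutes
Time used: 280 minutes
Remaining: 303 - 280 = 23 minutes
Percent used: 92.4%
Percent remaining: 7.6%

23


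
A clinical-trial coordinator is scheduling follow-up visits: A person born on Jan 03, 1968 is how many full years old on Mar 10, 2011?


Birth: 1968-01-03
Reference: 2011-03-10
Year difference: 2011 - 1968 = 43
Has birthday (01-03) occurred by 03-10? Yes
Age in full years: 43

43


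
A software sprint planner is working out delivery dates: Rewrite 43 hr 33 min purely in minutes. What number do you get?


Hours: 43
Extra minutes: 33
Minutes per hour: 60
Hours to minutes: 43 x 60 = 2580
Total: 2580 + 33 = 2613

2613


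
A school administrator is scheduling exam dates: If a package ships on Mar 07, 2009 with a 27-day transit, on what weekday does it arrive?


Start: 2009-03-07 (Saturday)
Step 1 - find target date: add 27 days
  2009-03-07 + 27 days = 2009-04-03
Step 2 - day of week:
  27 mod 7 = 6
  Saturday + 6 days -> Friday
Result: Friday (2009-04-03)

Friday


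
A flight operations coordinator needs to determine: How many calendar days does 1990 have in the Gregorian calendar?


Year: 1990
Check leap year rules:
Divisible by 4? No
1990 is not a leap year
Days: 365

365


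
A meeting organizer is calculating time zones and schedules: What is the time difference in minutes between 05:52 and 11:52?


Start time: 05:52 = 352 minutes from midnight
End time: 11:52 = 712 minutes from midnight
Difference: 712 - 352 = 360 minutes
That is 6 hours and 0 minutes

360


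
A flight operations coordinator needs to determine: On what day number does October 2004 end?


Month: October
Year: 2004
October is a 31-day month
Total: 31 days

31


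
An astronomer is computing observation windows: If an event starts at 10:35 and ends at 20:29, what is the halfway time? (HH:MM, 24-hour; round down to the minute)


Start time: 10:35 = 635 minutes from midnight
End time: 20:29 = 1229 minutes from midnight
Sum: 635 + 1229 = 1864
Midpoint: 1864 / 2 = 932 minutes
Convert: 932 / 60 = 15 hours, 32 minutes
Result: 15:32

15:32


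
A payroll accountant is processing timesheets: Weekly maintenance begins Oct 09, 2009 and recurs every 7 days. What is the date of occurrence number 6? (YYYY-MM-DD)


First occurrence: 2009-10-09 (occurrence 1)
Each occurrence is 7 days after the previous.
Occurrence 6 is 5 weeks after the first.
5 weeks = 35 days
2009-10-09 + 35 days = 2009-11-13

2009-11-13


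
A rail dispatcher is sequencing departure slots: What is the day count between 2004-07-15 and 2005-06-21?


Start date: 2004-07-15
End date: 2005-06-21
Jul 2004: +17 days
Aug 2004: +31 days
Sep 2004: +30 days
... (9 more months)
Total: 341 days

341


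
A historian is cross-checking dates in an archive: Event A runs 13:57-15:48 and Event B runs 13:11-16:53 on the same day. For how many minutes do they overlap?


Interval A: [837, 948] minutes from midnight
Interval B: [791, 1013] minutes from midnight
Overlap start = max(837, 791) = 837
Overlap end = min(948, 1013) = 948
Overlap = 948 - 837 = 111 minutes

111


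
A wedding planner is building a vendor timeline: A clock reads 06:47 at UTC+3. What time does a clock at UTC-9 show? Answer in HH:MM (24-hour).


Local time: 06:47 at UTC+3 (offset 3h)
Target zone: UTC-9 (offset -9h)
Difference: -9 - (3) = -12 hours
Calculation: 6 + (-12) = -6
Wraparound: (-6) mod 24 = 18
Result: 18:47

18:47


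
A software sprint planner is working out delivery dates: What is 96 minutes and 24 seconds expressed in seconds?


Minutes: 96
Extra seconds: 24
Seconds per minute: 60
Minutes to seconds: 96 x 60 = 5760
Total: 5760 + 24 = 5784

5784


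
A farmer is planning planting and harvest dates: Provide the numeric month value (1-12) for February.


Calendar month order:
1. January
2. February <--
3. March
February is month number 2

2


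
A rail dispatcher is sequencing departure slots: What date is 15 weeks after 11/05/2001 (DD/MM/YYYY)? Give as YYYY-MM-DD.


Start: 2001-05-11
Weeks to add: 15
Convert to days: 15 x 7 = 105 days
Add 105 days to 2001-05-11
Result: 2001-08-24

2001-08-24


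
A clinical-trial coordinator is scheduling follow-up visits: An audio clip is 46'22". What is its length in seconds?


Minutes: 46
Seconds: 22
Convert minutes to seconds: 46 x 60 = 2760
Add remaining seconds: 2760 + 22 = 2782

2782


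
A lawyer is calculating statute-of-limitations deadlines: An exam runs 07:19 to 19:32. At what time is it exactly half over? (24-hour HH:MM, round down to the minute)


Start time: 07:19 = 439 minutes from midnight
End time: 19:32 = 1172 minutes from midnight
Sum: 439 + 1172 = 1611
Midpoint: 1611 / 2 = 805 minutes
Convert: 805 / 60 = 13 hours, 25 minutes
Result: 13:25

13:25


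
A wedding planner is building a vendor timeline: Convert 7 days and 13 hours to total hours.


Days: 7
Extra hours: 13
Hours per day: 24
Days to hours: 7 x 24 = 168
Total: 168 + 13 = 181

181


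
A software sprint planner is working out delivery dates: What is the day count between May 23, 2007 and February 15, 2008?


Start date: 2007-05-23
End date: 2008-02-15
May 2007: +9 days
Jun 2007: +30 days
Jul 2007: +31 days
... (7 more months)
Total: 268 days

268


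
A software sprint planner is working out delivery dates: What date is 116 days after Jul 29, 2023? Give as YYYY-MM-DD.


Start: 2023-07-29
Adding 116 days
Days remaining in July: 2
After July: 114 days still to add
August 2023: 31 days, 83 remaining
September 2023: 30 days, 53 remaining
October 2023: 31 days, 22 remaining
November 2023 has 30 days, need 22
Result: 2023-11-22

2023-11-22


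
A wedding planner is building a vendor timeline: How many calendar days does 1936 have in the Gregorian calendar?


Year: 1936
Check leap year rules:
Divisible by 4? Yes
Divisible by 100? No
1936 is a leap year
Days: 366

366


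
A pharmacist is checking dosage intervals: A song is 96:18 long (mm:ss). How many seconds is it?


Minutes: 96
Extra seconds: 18
Seconds per minute: 60
Minutes to seconds: 96 x 60 = 5760
Total: 5760 + 18 = 5778

5778


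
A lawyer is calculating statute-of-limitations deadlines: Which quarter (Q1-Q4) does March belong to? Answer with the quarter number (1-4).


Month: March (month 3)
Q1: January-March (months 1-3)
Q2: April-June (months 4-6)
Q3: July-September (months 7-9)
Q4: October-December (months 10-12)
Month 3 falls in Q1

1


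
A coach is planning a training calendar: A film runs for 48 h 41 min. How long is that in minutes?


Hours: 48
Minutes: 41
Convert hours to minutes: 48 x 60 = 2880
Add remaining minutes: 2880 + 41 = 2921

2921


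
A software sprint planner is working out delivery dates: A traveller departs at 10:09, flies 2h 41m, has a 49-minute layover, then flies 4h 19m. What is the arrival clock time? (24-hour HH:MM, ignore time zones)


Depart: 10:09
Leg 1: +161 min -> 12:50
Layover: +49 min -> 13:39
Leg 2: +259 min -> 17:58
Total travel: 469 minutes = 7h 49m
Arrival: 17:58

17:58


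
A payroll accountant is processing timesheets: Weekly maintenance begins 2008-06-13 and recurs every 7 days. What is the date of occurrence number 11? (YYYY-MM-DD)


First occurrence: 2008-06-13 (occurrence 1)
Each occurrence is 7 days after the previous.
Occurrence 11 is 10 weeks after the first.
10 weeks = 70 days
2008-06-13 + 70 days = 2008-08-22

2008-08-22


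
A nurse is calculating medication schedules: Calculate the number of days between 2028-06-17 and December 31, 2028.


Start: June 17, 2028
End: December 31, 2028
Days left in June: 13
July: 31
August: 31
September: 30
October: 31
... plus remaining months
Sum of remaining months: 184
Total: 13 + 184 = 197

197


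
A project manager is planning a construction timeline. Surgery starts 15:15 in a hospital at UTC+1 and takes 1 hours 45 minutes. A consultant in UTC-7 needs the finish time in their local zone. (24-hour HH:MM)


Start: 15:15 in UTC+1
Step 1 - add duration:
  minutes: 15 + 45 = 60 (carry 1h)
  hours: 15 + 1 + 1 = 17
  end in UTC+1: 17:00
Step 2 - convert UTC+1 -> UTC-7:
  offset difference: -7 - (1) = -8 hours
  17 + (-8) = 9 -> mod 24 = 9
Result: 09:00 in UTC-7

09:00


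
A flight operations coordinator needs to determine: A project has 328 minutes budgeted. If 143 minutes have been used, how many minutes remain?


Total budget: 328 minutes
Time used: 143 minutes
Remaining: 328 - 143 = 185 minutes
Percent used: 43.6%
Percent remaining: 56.4%

185


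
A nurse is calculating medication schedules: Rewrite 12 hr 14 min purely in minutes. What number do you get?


Hours: 12
Extra minutes: 14
Minutes per hour: 60
Hours to minutes: 12 x 60 = 720
Total: 720 + 14 = 734

734


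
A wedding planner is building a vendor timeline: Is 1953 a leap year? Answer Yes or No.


Year: 1953
Divisible by 4? 1953 / 4 = 488.25 -> No
Not divisible by 4, so NOT a leap year

No


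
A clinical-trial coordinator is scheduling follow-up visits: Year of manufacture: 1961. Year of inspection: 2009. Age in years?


Birth year: 1961
Current year: 2009
Age = current year - birth year
Age = 2009 - 1961 = 48

48


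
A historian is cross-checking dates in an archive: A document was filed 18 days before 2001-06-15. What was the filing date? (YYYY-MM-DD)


Start: 2001-06-15
Subtracting 18 days
Days already passed in June: 15
After going back through June: 3 more days to subtract
May 2001 has 31 days, need 3
Result: 2001-05-28

2001-05-28


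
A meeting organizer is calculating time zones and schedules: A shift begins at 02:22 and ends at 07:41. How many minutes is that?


Start time: 02:22 = 142 minutes from midnight
End time: 07:41 = 461 minutes from midnight
Difference: 461 - 142 = 319 minutes
That is 5 hours and 19 minutes

319


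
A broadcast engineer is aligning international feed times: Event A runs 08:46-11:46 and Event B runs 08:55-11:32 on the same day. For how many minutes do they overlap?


Interval A: [526, 706] minutes from midnight
Interval B: [535, 692] minutes from midnight
Overlap start = max(526, 535) = 535
Overlap end = min(706, 692) = 692
Overlap = 692 - 535 = 157 minutes

157


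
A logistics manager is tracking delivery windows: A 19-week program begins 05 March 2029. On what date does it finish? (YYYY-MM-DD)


Start: 2029-03-05
Weeks to add: 19
Convert to days: 19 x 7 = 133 days
Add 133 days to 2029-03-05
Result: 2029-07-16

2029-07-16


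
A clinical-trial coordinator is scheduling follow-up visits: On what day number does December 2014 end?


Month: December
Year: 2014
December is a 31-day month
Total: 31 days

31


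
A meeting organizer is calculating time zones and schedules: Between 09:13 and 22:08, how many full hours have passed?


Start: 09:13
End: 22:08
Hour difference: 22 - 9 = 13 hours
Minute difference: 8 - 13 = -5 minutes
Total minutes: 775
Complete hours: 775 / 60 = 12 (remainder 55)

12


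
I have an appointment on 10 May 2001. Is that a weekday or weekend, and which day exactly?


Date: 2001-05-10
January 1, 2001 is a Monday
Day of year: 130
Offset from Jan 1: 129 days
129 mod 7 = 3
Result: Thursday

Thursday


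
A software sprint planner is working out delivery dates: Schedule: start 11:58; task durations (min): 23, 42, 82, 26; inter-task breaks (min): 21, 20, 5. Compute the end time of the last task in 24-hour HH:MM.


Start: 11:58 = 718 min from midnight
  after task 1 (23 min): 12:21
  after break (21 min): 12:42
  after task 2 (42 min): 13:24
  after break (20 min): 13:44
  after task 3 (82 min): 15:06
  after break (5 min): 15:11
  after task 4 (26 min): 15:37
Total elapsed: 219 minutes
End time: 15:37

15:37


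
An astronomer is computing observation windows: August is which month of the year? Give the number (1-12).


Calendar month order:
7. July
8. August <--
9. September
August is month number 8

8


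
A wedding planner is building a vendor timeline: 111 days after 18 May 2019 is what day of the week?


Start: 2019-05-18 (Saturday)
Step 1 - find target date: add 111 days
  2019-05-18 + 111 days = 2019-09-06
Step 2 - day of week:
  111 mod 7 = 6
  Saturday + 6 days -> Friday
Result: Friday (2019-09-06)

Friday


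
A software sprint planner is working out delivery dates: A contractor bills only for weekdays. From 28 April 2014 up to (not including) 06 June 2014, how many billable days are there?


Start: 2014-04-28 (Monday)
End (exclusive): 2014-06-06 (Friday)
Total calendar days: 39
Full weeks: 39 // 7 = 5 -> 25 weekdays
Remaining 4 days starting on Monday:
  Mon(w), Tue(w), Wed(w), Thu(w) -> 4 weekdays
Total business days: 25 + 4 = 29

29


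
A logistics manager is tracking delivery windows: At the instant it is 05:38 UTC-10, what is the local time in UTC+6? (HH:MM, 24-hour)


Local time: 05:38 at UTC-10 (offset -10h)
Target zone: UTC+6 (offset 6h)
Difference: 6 - (-10) = 16 hours
Calculation: 5 + (16) = 21
Result: 21:38

21:38


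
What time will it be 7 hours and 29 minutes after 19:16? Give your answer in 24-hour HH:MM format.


Start time: 19:16
Adding: 7 hours 29 minutes
Minutes: 16 + 29 = 45
Hours: 19 + 7 + 0 = 26
Hour wraparound: 26 mod 24 = 2
Result: 02:45

02:45


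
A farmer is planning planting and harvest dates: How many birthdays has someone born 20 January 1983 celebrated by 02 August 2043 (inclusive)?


Birth: 1983-01-20
Reference: 2043-08-02
Year difference: 2043 - 1983 = 60
Has birthday (01-20) occurred by 08-02? Yes
Age in full years: 60

60


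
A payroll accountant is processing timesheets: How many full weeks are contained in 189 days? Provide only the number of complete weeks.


Total days: 189
Days per week: 7
Division: 189 / 7 = 27 remainder 0
Complete weeks: 27
Remaining days: 0

27


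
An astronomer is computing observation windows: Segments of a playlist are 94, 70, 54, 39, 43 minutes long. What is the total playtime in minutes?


Durations: 94, 70, 54, 39, 43
Running sum: 94
+ 70 = 164
+ 54 = 218
+ 39 = 257
+ 43 = 300
Total duration: 300 minutes
That is 5 hours and 0 minutes

300


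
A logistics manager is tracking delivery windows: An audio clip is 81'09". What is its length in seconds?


Minutes: 81
Seconds: 9
Convert minutes to seconds: 81 x 60 = 4860
Add remaining seconds: 4860 + 9 = 4869

4869


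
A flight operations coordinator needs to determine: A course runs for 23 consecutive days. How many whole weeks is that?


Total days: 23
Days per week: 7
Division: 23 / 7 = 3 remainder 2
Complete weeks: 3
Remaining days: 2

3


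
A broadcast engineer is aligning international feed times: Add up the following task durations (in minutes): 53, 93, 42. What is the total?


Durations: 53, 93, 42
Running sum: 53
+ 93 = 146
+ 42 = 188
Total duration: 188 minutes
That is 3 hours and 8 minutes

188


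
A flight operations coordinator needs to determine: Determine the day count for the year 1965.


Year: 1965
Check leap year rules:
Divisible by 4? No
1965 is not a leap year
Days: 365

365


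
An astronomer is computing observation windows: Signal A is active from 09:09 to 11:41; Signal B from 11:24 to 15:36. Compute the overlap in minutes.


Interval A: [549, 701] minutes from midnight
Interval B: [684, 936] minutes from midnight
Overlap start = max(549, 684) = 684
Overlap end = min(701, 936) = 701
Overlap = 701 - 684 = 17 minutes

17


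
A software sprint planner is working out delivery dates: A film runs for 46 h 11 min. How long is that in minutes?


Hours: 46
Minutes: 11
Convert hours to minutes: 46 x 60 = 2760
Add remaining minutes: 2760 + 11 = 2771

2771


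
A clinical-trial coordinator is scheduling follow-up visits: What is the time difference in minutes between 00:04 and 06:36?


Start time: 00:04 = 4 minutes from midnight
End time: 06:36 = 396 minutes from midnight
Difference: 396 - 4 = 392 minutes
That is 6 hours and 32 minutes

392


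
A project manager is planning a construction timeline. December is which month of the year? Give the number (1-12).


Calendar month order:
11. November
12. December <--
December is month number 12

12


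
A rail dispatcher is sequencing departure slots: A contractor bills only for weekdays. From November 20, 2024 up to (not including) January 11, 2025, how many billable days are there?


Start: 2024-11-20 (Wednesday)
End (exclusive): 2025-01-11 (Saturday)
Total calendar days: 52
Full weeks: 52 // 7 = 7 -> 35 weekdays
Remaining 3 days starting on Wednesday:
  Wed(w), Thu(w), Fri(w) -> 3 weekdays
Total business days: 35 + 3 = 38

38


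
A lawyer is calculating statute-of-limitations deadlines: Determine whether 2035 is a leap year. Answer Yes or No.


Year: 2035
Divisible by 4? 2035 / 4 = 508.75 -> No
Not divisible by 4, so NOT a leap year

No


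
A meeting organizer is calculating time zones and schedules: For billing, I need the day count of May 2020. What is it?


Month: May
Year: 2020
May is a 31-day month
Total: 31 days

31


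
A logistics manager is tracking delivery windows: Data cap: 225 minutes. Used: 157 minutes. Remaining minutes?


Total budget: 225 minutes
Time used: 157 minutes
Remaining: 225 - 157 = 68 minutes
Percent used: 69.8%
Percent remaining: 30.2%

68


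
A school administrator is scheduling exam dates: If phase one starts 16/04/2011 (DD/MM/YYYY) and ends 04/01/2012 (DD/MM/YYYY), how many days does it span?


Start date: 2011-04-16
End date: 2012-01-04
Apr 2011: +15 days
May 2011: +31 days
Jun 2011: +30 days
... (7 more months)
Total: 263 days

263


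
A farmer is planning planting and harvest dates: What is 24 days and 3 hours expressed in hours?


Days: 24
Extra hours: 3
Hours per day: 24
Days to hours: 24 x 24 = 576
Total: 576 + 3 = 579

579


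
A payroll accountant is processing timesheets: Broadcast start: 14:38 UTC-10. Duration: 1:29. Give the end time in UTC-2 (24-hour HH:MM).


Start: 14:38 in UTC-10
Step 1 - add duration:
  minutes: 38 + 29 = 67 (carry 1h)
  hours: 14 + 1 + 1 = 16
  end in UTC-10: 16:07
Step 2 - convert UTC-10 -> UTC-2:
  offset difference: -2 - (-10) = 8 hours
  16 + (8) = 24 -> mod 24 = 0
Result: 00:07 in UTC-2

00:07


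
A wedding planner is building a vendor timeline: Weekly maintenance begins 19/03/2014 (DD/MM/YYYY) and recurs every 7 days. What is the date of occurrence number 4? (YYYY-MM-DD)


First occurrence: 2014-03-19 (occurrence 1)
Each occurrence is 7 days after the previous.
Occurrence 4 is 3 weeks after the first.
3 weeks = 21 days
2014-03-19 + 21 days = 2014-04-09

2014-04-09


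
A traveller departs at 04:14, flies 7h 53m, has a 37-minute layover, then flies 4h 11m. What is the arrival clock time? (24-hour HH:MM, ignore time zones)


Depart: 04:14
Leg 1: +473 min -> 12:07
Layover: +37 min -> 12:44
Leg 2: +251 min -> 16:55
Total travel: 761 minutes = 12h 41m
Arrival: 16:55

16:55


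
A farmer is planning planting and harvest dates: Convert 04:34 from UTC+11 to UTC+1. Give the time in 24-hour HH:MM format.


Local time: 04:34 at UTC+11 (offset 11h)
Target zone: UTC+1 (offset 1h)
Difference: 1 - (11) = -10 hours
Calculation: 4 + (-10) = -6
Wraparound: (-6) mod 24 = 18
Result: 18:34

18:34


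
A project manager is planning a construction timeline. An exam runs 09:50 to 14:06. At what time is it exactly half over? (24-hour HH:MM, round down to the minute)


Start time: 09:50 = 590 minutes from midnight
End time: 14:06 = 846 minutes from midnight
Sum: 590 + 846 = 1436
Midpoint: 1436 / 2 = 718 minutes
Convert: 718 / 60 = 11 hours, 58 minutes
Result: 11:58

11:58


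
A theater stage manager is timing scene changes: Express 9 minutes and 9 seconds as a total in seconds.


Minutes: 9
Seconds: 9
Convert minutes to seconds: 9 x 60 = 540
Add remaining seconds: 540 + 9 = 549

549


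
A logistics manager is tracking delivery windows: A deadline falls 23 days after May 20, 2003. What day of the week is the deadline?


Start: 2003-05-20 (Tuesday)
Step 1 - find target date: add 23 days
  2003-05-20 + 23 days = 2003-06-12
Step 2 - day of week:
  23 mod 7 = 2
  Tuesday + 2 days -> Thursday
Result: Thursday (2003-06-12)

Thursday


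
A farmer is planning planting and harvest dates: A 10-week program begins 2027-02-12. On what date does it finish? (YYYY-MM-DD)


Start: 2027-02-12
Weeks to add: 10
Convert to days: 10 x 7 = 70 days
Add 70 days to 2027-02-12
Result: 2027-04-23

2027-04-23


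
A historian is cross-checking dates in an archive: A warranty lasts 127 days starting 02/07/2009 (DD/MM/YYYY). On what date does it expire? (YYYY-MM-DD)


Start: 2009-07-02
Adding 127 days
Days remaining in July: 29
After July: 98 days still to add
August 2009: 31 days, 67 remaining
September 2009: 30 days, 37 remaining
October 2009: 31 days, 6 remaining
November 2009 has 30 days, need 6
Result: 2009-11-06

2009-11-06


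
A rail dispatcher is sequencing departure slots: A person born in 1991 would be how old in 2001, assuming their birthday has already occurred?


Birth year: 1991
Current year: 2001
Age = current year - birth year
Age = 2001 - 1991 = 10

10


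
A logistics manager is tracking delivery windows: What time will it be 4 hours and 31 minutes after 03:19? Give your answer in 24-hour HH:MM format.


Start time: 03:19
Adding: 4 hours 31 minutes
Minutes: 19 + 31 = 50
Hours: 3 + 4 + 0 = 7
Result: 07:50

07:50


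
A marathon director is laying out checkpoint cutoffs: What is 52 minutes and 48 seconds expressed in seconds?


Minutes: 52
Extra seconds: 48
Seconds per minute: 60
Minutes to seconds: 52 x 60 = 3120
Total: 3120 + 48 = 3168

3168


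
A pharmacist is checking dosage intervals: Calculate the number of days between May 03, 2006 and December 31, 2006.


Start: May 03, 2006
End: December 31, 2006
Days left in May: 28
June: 30
July: 31
August: 31
September: 30
... plus remaining months
Sum of remaining months: 214
Total: 28 + 214 = 242

242


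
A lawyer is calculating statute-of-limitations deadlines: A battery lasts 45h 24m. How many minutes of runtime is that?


Hours: 45
Extra minutes: 24
Minutes per hour: 60
Hours to minutes: 45 x 60 = 2700
Total: 2700 + 24 = 2724

2724


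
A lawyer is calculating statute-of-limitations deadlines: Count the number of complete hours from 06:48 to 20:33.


Start: 06:48
End: 20:33
Hour difference: 20 - 6 = 14 hours
Minute difference: 33 - 48 = -15 minutes
Total minutes: 825
Complete hours: 825 / 60 = 13 (remainder 45)

13


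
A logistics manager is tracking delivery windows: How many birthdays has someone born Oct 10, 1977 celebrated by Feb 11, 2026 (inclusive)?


Birth: 1977-10-10
Reference: 2026-02-11
Year difference: 2026 - 1977 = 49
Has birthday (10-10) occurred by 02-11? No
Birthday not yet reached this year -> subtract 1
Age in full years: 48

48


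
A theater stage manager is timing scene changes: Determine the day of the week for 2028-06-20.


Date: 2028-06-20
January 1, 2028 is a Saturday
Day of year: 172
Offset from Jan 1: 171 days
171 mod 7 = 3
Result: Tuesday

Tuesday


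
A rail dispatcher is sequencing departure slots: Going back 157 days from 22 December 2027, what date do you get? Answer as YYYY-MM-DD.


Start: 2027-12-22
Subtracting 157 days
Days already passed in December: 22
After going back through December: 135 more days to subtract
November 2027: 30 days, 105 remaining
October 2027: 31 days, 74 remaining
September 2027: 30 days, 44 remaining
August 2027: 31 days, 13 remaining
Result: 2027-07-18

2027-07-18


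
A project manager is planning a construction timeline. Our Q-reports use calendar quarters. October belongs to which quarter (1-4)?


Month: October (month 10)
Q1: January-March (months 1-3)
Q2: April-June (months 4-6)
Q3: July-September (months 7-9)
Q4: October-December (months 10-12)
Month 10 falls in Q4

4


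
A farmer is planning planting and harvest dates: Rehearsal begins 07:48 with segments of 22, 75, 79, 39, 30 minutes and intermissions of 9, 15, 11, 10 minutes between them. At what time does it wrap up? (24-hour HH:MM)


Start: 07:48 = 468 min from midnight
  after task 1 (22 min): 08:10
  after break (9 min): 08:19
  after task 2 (75 min): 09:34
  after break (15 min): 09:49
  after task 3 (79 min): 11:08
  after break (11 min): 11:19
  after task 4 (39 min): 11:58
  after break (10 min): 12:08
  after task 5 (30 min): 12:38
Total elapsed: 290 minutes
End time: 12:38

12:38


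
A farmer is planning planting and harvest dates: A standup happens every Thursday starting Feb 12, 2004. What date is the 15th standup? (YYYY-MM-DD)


First occurrence: 2004-02-12 (occurrence 1)
Each occurrence is 7 days after the previous.
Occurrence 15 is 14 weeks after the first.
14 weeks = 98 days
2004-02-12 + 98 days = 2004-05-20

2004-05-20


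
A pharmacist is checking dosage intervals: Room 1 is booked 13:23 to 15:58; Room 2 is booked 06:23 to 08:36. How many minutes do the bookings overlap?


Interval A: [803, 958] minutes from midnight
Interval B: [383, 516] minutes from midnight
Overlap start = max(803, 383) = 803
Overlap end = min(958, 516) = 516
End <= start, so the intervals do not overlap: 0 minutes

0


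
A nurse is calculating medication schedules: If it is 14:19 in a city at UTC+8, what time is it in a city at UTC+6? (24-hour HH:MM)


Local time: 14:19 at UTC+8 (offset 8h)
Target zone: UTC+6 (offset 6h)
Difference: 6 - (8) = -2 hours
Calculation: 14 + (-2) = 12
Result: 12:19

12:19


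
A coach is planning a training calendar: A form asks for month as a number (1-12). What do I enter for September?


Calendar month order:
8. August
9. September <--
10. October
September is month number 9

9


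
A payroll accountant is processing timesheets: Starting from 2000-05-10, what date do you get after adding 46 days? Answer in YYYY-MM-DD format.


Start: 2000-05-10
Adding 46 days
Days remaining in May: 21
After May: 25 days still to add
June 2000 has 30 days, need 25
Result: 2000-06-25

2000-06-25
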